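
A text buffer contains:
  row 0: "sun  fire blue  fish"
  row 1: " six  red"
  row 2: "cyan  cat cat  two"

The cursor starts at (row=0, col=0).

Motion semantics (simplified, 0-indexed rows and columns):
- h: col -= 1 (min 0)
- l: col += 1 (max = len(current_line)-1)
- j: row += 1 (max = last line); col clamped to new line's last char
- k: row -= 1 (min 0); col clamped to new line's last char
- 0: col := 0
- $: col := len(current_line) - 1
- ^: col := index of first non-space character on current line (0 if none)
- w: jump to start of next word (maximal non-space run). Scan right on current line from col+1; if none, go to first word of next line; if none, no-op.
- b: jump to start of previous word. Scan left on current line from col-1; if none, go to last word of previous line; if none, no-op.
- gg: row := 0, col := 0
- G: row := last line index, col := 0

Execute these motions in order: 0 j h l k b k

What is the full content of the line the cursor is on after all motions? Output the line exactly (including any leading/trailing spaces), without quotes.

After 1 (0): row=0 col=0 char='s'
After 2 (j): row=1 col=0 char='_'
After 3 (h): row=1 col=0 char='_'
After 4 (l): row=1 col=1 char='s'
After 5 (k): row=0 col=1 char='u'
After 6 (b): row=0 col=0 char='s'
After 7 (k): row=0 col=0 char='s'

Answer: sun  fire blue  fish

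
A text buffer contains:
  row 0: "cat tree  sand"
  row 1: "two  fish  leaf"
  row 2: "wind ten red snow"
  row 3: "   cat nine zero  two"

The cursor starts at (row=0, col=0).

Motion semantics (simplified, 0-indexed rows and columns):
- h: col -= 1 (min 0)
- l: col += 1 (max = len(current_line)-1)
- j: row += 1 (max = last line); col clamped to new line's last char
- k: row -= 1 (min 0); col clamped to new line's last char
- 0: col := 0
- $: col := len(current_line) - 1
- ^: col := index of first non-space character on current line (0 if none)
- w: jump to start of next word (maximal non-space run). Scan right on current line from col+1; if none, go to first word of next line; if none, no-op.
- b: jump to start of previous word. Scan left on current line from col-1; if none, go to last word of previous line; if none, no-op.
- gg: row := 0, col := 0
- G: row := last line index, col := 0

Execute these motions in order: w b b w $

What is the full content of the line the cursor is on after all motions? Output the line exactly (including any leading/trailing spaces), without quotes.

After 1 (w): row=0 col=4 char='t'
After 2 (b): row=0 col=0 char='c'
After 3 (b): row=0 col=0 char='c'
After 4 (w): row=0 col=4 char='t'
After 5 ($): row=0 col=13 char='d'

Answer: cat tree  sand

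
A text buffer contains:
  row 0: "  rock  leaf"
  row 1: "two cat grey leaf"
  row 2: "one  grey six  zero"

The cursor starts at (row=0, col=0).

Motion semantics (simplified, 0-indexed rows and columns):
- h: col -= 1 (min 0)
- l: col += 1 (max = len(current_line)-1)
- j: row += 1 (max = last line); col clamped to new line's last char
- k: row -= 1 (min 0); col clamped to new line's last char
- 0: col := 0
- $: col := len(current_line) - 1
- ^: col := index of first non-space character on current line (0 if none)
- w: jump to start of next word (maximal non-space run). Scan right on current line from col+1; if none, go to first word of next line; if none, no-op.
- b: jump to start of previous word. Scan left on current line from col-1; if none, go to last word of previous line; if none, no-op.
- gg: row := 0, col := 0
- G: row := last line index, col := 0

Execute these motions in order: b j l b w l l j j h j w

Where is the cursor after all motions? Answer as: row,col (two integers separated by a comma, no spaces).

After 1 (b): row=0 col=0 char='_'
After 2 (j): row=1 col=0 char='t'
After 3 (l): row=1 col=1 char='w'
After 4 (b): row=1 col=0 char='t'
After 5 (w): row=1 col=4 char='c'
After 6 (l): row=1 col=5 char='a'
After 7 (l): row=1 col=6 char='t'
After 8 (j): row=2 col=6 char='r'
After 9 (j): row=2 col=6 char='r'
After 10 (h): row=2 col=5 char='g'
After 11 (j): row=2 col=5 char='g'
After 12 (w): row=2 col=10 char='s'

Answer: 2,10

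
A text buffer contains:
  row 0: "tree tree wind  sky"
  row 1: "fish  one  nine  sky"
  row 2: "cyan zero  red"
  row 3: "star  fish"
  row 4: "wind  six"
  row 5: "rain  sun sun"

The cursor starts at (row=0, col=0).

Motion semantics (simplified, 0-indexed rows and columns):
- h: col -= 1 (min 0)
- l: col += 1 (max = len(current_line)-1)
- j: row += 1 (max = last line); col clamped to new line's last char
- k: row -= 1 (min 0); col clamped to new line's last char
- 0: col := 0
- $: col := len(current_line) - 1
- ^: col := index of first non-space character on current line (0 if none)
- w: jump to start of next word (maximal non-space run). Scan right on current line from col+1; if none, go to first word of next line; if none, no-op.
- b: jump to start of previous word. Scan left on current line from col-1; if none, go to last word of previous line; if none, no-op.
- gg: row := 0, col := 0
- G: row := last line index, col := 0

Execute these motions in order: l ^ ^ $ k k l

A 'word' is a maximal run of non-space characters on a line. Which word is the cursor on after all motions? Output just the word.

After 1 (l): row=0 col=1 char='r'
After 2 (^): row=0 col=0 char='t'
After 3 (^): row=0 col=0 char='t'
After 4 ($): row=0 col=18 char='y'
After 5 (k): row=0 col=18 char='y'
After 6 (k): row=0 col=18 char='y'
After 7 (l): row=0 col=18 char='y'

Answer: sky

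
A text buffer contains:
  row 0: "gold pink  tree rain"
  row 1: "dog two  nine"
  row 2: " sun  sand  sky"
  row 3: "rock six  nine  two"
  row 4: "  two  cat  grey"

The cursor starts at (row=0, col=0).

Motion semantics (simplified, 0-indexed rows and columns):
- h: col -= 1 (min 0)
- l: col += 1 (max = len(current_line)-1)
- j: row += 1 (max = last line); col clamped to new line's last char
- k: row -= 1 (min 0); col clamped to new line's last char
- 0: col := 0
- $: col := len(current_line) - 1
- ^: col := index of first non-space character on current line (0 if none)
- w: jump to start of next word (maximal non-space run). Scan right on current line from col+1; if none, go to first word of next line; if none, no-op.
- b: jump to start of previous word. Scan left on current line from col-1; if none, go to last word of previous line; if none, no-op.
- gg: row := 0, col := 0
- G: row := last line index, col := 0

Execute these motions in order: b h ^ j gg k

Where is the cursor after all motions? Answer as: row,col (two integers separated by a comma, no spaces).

After 1 (b): row=0 col=0 char='g'
After 2 (h): row=0 col=0 char='g'
After 3 (^): row=0 col=0 char='g'
After 4 (j): row=1 col=0 char='d'
After 5 (gg): row=0 col=0 char='g'
After 6 (k): row=0 col=0 char='g'

Answer: 0,0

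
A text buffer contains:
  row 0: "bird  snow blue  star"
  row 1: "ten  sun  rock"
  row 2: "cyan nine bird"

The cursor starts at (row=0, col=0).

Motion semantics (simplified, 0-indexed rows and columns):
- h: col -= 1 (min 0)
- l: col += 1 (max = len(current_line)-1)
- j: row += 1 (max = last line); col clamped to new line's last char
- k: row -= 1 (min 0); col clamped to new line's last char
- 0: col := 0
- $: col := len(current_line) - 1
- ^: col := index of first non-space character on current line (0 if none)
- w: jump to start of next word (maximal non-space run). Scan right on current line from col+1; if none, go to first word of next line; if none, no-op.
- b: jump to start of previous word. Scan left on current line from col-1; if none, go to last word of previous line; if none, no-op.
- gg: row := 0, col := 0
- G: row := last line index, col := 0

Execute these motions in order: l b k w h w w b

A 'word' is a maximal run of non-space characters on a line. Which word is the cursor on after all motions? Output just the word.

After 1 (l): row=0 col=1 char='i'
After 2 (b): row=0 col=0 char='b'
After 3 (k): row=0 col=0 char='b'
After 4 (w): row=0 col=6 char='s'
After 5 (h): row=0 col=5 char='_'
After 6 (w): row=0 col=6 char='s'
After 7 (w): row=0 col=11 char='b'
After 8 (b): row=0 col=6 char='s'

Answer: snow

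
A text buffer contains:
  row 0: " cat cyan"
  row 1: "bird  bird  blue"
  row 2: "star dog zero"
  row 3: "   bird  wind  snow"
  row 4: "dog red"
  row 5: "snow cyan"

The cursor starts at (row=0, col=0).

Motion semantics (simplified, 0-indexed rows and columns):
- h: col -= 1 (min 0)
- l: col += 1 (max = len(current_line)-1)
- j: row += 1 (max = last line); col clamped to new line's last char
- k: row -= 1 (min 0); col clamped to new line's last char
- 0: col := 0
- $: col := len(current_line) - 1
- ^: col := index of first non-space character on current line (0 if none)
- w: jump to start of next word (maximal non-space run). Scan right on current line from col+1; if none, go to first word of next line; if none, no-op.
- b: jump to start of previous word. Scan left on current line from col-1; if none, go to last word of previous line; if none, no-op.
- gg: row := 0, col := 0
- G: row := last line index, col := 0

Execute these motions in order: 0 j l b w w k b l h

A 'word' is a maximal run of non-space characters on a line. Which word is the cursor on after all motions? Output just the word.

After 1 (0): row=0 col=0 char='_'
After 2 (j): row=1 col=0 char='b'
After 3 (l): row=1 col=1 char='i'
After 4 (b): row=1 col=0 char='b'
After 5 (w): row=1 col=6 char='b'
After 6 (w): row=1 col=12 char='b'
After 7 (k): row=0 col=8 char='n'
After 8 (b): row=0 col=5 char='c'
After 9 (l): row=0 col=6 char='y'
After 10 (h): row=0 col=5 char='c'

Answer: cyan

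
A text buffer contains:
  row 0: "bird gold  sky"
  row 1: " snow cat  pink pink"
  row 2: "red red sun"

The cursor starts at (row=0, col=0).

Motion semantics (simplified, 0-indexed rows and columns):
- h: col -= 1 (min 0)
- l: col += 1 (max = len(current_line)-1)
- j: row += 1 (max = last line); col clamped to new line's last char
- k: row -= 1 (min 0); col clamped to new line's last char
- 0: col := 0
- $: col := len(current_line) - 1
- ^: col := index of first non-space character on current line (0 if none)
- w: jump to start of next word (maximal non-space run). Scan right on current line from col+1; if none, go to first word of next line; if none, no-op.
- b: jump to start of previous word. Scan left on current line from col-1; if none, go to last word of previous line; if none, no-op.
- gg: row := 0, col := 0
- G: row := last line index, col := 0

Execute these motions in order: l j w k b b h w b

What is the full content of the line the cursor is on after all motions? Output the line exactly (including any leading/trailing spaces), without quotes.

After 1 (l): row=0 col=1 char='i'
After 2 (j): row=1 col=1 char='s'
After 3 (w): row=1 col=6 char='c'
After 4 (k): row=0 col=6 char='o'
After 5 (b): row=0 col=5 char='g'
After 6 (b): row=0 col=0 char='b'
After 7 (h): row=0 col=0 char='b'
After 8 (w): row=0 col=5 char='g'
After 9 (b): row=0 col=0 char='b'

Answer: bird gold  sky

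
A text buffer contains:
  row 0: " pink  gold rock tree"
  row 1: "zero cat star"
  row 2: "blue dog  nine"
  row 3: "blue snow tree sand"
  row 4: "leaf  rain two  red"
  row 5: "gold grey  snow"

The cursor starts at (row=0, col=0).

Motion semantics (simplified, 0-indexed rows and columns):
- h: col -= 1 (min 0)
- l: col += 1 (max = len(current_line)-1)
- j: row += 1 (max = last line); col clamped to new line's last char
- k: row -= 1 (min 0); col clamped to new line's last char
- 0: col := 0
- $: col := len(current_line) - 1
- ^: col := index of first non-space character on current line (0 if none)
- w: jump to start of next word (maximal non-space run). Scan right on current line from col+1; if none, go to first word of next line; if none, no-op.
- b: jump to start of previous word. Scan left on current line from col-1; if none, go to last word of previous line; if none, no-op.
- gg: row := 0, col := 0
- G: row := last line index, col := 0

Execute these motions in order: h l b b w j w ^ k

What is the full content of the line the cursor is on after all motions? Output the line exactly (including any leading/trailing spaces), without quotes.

After 1 (h): row=0 col=0 char='_'
After 2 (l): row=0 col=1 char='p'
After 3 (b): row=0 col=1 char='p'
After 4 (b): row=0 col=1 char='p'
After 5 (w): row=0 col=7 char='g'
After 6 (j): row=1 col=7 char='t'
After 7 (w): row=1 col=9 char='s'
After 8 (^): row=1 col=0 char='z'
After 9 (k): row=0 col=0 char='_'

Answer:  pink  gold rock tree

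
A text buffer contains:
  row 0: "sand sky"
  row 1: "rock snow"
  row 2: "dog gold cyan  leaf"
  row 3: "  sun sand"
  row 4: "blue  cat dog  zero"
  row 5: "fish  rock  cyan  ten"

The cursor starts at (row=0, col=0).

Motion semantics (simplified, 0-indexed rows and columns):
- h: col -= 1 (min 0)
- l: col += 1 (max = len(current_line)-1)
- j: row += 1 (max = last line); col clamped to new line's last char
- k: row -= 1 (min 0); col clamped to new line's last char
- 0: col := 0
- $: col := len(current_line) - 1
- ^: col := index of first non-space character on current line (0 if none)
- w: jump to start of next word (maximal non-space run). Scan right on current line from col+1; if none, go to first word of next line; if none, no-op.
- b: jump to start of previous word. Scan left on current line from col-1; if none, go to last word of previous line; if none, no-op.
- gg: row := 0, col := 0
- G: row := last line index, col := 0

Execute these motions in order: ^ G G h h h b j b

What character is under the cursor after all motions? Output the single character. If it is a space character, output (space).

After 1 (^): row=0 col=0 char='s'
After 2 (G): row=5 col=0 char='f'
After 3 (G): row=5 col=0 char='f'
After 4 (h): row=5 col=0 char='f'
After 5 (h): row=5 col=0 char='f'
After 6 (h): row=5 col=0 char='f'
After 7 (b): row=4 col=15 char='z'
After 8 (j): row=5 col=15 char='n'
After 9 (b): row=5 col=12 char='c'

Answer: c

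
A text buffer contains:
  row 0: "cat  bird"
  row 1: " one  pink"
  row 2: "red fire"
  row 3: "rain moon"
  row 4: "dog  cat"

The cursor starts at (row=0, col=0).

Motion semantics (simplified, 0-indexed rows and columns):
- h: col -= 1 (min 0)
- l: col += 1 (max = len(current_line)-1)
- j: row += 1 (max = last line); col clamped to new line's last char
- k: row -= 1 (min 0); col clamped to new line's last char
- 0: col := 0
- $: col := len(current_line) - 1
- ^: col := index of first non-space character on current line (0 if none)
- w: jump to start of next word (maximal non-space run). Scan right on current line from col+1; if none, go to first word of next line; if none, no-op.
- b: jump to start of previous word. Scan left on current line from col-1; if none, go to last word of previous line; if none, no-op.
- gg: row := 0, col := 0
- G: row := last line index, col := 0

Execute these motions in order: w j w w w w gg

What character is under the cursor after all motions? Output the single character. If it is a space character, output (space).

Answer: c

Derivation:
After 1 (w): row=0 col=5 char='b'
After 2 (j): row=1 col=5 char='_'
After 3 (w): row=1 col=6 char='p'
After 4 (w): row=2 col=0 char='r'
After 5 (w): row=2 col=4 char='f'
After 6 (w): row=3 col=0 char='r'
After 7 (gg): row=0 col=0 char='c'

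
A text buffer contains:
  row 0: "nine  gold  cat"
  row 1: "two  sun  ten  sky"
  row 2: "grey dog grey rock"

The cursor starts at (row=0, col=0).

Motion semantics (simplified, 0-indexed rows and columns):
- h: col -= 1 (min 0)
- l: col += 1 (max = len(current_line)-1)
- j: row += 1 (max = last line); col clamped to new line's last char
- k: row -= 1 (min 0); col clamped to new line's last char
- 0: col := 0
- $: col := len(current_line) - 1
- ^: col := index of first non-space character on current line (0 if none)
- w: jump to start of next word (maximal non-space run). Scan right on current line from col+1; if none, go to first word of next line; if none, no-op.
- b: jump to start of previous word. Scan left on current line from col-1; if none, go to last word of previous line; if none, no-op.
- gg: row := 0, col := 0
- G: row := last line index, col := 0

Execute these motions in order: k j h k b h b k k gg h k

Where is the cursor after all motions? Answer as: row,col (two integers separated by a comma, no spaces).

After 1 (k): row=0 col=0 char='n'
After 2 (j): row=1 col=0 char='t'
After 3 (h): row=1 col=0 char='t'
After 4 (k): row=0 col=0 char='n'
After 5 (b): row=0 col=0 char='n'
After 6 (h): row=0 col=0 char='n'
After 7 (b): row=0 col=0 char='n'
After 8 (k): row=0 col=0 char='n'
After 9 (k): row=0 col=0 char='n'
After 10 (gg): row=0 col=0 char='n'
After 11 (h): row=0 col=0 char='n'
After 12 (k): row=0 col=0 char='n'

Answer: 0,0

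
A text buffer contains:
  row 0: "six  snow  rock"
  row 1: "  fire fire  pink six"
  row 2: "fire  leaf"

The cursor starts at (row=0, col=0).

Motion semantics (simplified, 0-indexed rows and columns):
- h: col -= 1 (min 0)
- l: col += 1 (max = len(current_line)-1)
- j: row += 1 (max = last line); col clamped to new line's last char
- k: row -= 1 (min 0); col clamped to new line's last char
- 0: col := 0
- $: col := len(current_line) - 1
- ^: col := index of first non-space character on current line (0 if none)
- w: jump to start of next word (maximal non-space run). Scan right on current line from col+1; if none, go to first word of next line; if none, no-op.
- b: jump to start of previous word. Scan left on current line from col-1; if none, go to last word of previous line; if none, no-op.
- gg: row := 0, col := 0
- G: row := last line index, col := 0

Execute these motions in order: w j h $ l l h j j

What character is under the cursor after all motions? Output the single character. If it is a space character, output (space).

Answer: f

Derivation:
After 1 (w): row=0 col=5 char='s'
After 2 (j): row=1 col=5 char='e'
After 3 (h): row=1 col=4 char='r'
After 4 ($): row=1 col=20 char='x'
After 5 (l): row=1 col=20 char='x'
After 6 (l): row=1 col=20 char='x'
After 7 (h): row=1 col=19 char='i'
After 8 (j): row=2 col=9 char='f'
After 9 (j): row=2 col=9 char='f'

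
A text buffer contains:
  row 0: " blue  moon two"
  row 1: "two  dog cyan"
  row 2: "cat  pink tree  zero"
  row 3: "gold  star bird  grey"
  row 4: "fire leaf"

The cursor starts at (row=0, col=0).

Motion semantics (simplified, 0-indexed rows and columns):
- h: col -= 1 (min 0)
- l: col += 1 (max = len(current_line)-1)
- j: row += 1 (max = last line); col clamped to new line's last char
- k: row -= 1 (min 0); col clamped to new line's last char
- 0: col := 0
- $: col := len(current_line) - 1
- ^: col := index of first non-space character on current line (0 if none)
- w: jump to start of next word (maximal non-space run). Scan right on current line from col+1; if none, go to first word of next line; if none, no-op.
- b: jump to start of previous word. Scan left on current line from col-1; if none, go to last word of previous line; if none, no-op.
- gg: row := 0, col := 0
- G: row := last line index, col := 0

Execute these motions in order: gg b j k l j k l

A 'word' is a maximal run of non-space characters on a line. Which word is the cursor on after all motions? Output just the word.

Answer: blue

Derivation:
After 1 (gg): row=0 col=0 char='_'
After 2 (b): row=0 col=0 char='_'
After 3 (j): row=1 col=0 char='t'
After 4 (k): row=0 col=0 char='_'
After 5 (l): row=0 col=1 char='b'
After 6 (j): row=1 col=1 char='w'
After 7 (k): row=0 col=1 char='b'
After 8 (l): row=0 col=2 char='l'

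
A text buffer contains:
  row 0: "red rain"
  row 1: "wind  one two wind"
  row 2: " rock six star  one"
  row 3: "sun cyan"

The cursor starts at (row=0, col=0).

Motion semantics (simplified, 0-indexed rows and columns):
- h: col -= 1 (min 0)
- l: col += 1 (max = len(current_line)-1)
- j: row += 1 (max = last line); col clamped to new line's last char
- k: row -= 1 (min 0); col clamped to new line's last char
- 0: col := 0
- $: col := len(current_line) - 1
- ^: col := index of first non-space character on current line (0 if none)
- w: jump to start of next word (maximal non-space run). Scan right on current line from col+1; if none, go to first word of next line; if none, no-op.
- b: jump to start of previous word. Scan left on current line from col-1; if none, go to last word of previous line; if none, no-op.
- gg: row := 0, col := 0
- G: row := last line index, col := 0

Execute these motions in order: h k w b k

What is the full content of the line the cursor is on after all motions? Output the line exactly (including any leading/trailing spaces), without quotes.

Answer: red rain

Derivation:
After 1 (h): row=0 col=0 char='r'
After 2 (k): row=0 col=0 char='r'
After 3 (w): row=0 col=4 char='r'
After 4 (b): row=0 col=0 char='r'
After 5 (k): row=0 col=0 char='r'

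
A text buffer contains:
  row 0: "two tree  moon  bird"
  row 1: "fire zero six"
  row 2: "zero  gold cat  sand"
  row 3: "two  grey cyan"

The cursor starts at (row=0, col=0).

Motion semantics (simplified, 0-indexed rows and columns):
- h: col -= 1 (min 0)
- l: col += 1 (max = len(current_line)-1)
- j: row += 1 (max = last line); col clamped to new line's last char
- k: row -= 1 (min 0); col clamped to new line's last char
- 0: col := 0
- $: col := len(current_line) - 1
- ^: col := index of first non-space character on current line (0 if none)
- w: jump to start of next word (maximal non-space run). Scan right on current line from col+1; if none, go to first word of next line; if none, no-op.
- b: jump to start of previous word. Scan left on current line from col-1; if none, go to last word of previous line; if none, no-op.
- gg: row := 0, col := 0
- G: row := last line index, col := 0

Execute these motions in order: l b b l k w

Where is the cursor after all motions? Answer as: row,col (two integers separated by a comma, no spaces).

Answer: 0,4

Derivation:
After 1 (l): row=0 col=1 char='w'
After 2 (b): row=0 col=0 char='t'
After 3 (b): row=0 col=0 char='t'
After 4 (l): row=0 col=1 char='w'
After 5 (k): row=0 col=1 char='w'
After 6 (w): row=0 col=4 char='t'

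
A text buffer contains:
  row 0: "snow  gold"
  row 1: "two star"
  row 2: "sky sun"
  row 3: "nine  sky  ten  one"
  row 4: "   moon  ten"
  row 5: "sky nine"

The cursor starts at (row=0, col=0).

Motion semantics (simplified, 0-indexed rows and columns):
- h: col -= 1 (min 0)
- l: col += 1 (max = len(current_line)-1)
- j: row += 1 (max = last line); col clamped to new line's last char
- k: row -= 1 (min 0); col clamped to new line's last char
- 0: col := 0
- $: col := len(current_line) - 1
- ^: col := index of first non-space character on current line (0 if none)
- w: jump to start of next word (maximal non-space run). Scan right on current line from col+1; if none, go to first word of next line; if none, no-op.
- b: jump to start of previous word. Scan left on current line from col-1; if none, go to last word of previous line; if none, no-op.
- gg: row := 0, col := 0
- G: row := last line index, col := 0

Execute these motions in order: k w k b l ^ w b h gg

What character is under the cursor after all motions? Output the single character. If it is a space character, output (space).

Answer: s

Derivation:
After 1 (k): row=0 col=0 char='s'
After 2 (w): row=0 col=6 char='g'
After 3 (k): row=0 col=6 char='g'
After 4 (b): row=0 col=0 char='s'
After 5 (l): row=0 col=1 char='n'
After 6 (^): row=0 col=0 char='s'
After 7 (w): row=0 col=6 char='g'
After 8 (b): row=0 col=0 char='s'
After 9 (h): row=0 col=0 char='s'
After 10 (gg): row=0 col=0 char='s'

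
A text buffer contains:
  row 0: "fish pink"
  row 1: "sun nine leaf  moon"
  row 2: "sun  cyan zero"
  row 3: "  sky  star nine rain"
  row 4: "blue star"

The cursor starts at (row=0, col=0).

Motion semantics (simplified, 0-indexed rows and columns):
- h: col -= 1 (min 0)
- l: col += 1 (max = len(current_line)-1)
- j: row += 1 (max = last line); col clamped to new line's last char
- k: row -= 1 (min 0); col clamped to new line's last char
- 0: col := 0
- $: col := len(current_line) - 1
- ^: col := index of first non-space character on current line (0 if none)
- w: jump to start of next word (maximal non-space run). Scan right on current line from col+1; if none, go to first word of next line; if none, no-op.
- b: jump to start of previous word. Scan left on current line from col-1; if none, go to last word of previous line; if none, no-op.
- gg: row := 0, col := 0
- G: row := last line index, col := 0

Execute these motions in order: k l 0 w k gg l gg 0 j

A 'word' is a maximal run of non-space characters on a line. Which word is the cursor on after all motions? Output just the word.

After 1 (k): row=0 col=0 char='f'
After 2 (l): row=0 col=1 char='i'
After 3 (0): row=0 col=0 char='f'
After 4 (w): row=0 col=5 char='p'
After 5 (k): row=0 col=5 char='p'
After 6 (gg): row=0 col=0 char='f'
After 7 (l): row=0 col=1 char='i'
After 8 (gg): row=0 col=0 char='f'
After 9 (0): row=0 col=0 char='f'
After 10 (j): row=1 col=0 char='s'

Answer: sun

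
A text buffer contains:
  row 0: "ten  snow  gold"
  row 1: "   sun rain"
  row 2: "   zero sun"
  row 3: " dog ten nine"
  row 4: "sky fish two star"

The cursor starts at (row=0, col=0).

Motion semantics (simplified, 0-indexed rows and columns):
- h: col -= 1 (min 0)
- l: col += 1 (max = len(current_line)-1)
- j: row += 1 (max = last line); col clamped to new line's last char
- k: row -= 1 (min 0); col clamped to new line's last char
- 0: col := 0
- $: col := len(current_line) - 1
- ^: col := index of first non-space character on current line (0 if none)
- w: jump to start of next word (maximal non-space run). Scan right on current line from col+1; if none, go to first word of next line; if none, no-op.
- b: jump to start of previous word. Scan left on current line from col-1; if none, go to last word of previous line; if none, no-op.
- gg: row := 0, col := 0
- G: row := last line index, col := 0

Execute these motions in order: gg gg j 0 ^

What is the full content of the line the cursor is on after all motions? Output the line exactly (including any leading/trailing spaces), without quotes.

Answer:    sun rain

Derivation:
After 1 (gg): row=0 col=0 char='t'
After 2 (gg): row=0 col=0 char='t'
After 3 (j): row=1 col=0 char='_'
After 4 (0): row=1 col=0 char='_'
After 5 (^): row=1 col=3 char='s'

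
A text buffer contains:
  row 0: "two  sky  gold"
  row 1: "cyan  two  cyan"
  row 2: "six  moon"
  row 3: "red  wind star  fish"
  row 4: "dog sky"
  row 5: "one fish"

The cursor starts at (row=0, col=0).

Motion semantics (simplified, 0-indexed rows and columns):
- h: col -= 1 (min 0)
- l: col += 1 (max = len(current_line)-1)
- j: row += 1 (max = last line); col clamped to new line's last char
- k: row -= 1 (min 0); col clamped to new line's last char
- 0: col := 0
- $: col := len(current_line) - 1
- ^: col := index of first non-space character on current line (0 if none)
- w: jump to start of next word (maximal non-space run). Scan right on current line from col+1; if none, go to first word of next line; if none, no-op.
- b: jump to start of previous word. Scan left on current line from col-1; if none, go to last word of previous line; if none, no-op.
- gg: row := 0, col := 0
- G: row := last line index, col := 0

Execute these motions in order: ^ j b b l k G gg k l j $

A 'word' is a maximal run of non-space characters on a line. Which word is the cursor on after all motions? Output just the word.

After 1 (^): row=0 col=0 char='t'
After 2 (j): row=1 col=0 char='c'
After 3 (b): row=0 col=10 char='g'
After 4 (b): row=0 col=5 char='s'
After 5 (l): row=0 col=6 char='k'
After 6 (k): row=0 col=6 char='k'
After 7 (G): row=5 col=0 char='o'
After 8 (gg): row=0 col=0 char='t'
After 9 (k): row=0 col=0 char='t'
After 10 (l): row=0 col=1 char='w'
After 11 (j): row=1 col=1 char='y'
After 12 ($): row=1 col=14 char='n'

Answer: cyan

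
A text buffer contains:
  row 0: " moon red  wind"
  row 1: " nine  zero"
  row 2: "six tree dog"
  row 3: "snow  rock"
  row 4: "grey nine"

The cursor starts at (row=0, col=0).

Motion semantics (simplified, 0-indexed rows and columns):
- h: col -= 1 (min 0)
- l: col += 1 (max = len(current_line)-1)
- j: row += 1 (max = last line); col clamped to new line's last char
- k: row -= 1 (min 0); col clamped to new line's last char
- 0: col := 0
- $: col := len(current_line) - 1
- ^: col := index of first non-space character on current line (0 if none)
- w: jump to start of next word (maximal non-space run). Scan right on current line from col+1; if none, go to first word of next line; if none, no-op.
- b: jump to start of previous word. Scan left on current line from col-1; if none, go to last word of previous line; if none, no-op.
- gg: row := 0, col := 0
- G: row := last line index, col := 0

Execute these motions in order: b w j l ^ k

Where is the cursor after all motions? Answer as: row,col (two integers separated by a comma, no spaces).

After 1 (b): row=0 col=0 char='_'
After 2 (w): row=0 col=1 char='m'
After 3 (j): row=1 col=1 char='n'
After 4 (l): row=1 col=2 char='i'
After 5 (^): row=1 col=1 char='n'
After 6 (k): row=0 col=1 char='m'

Answer: 0,1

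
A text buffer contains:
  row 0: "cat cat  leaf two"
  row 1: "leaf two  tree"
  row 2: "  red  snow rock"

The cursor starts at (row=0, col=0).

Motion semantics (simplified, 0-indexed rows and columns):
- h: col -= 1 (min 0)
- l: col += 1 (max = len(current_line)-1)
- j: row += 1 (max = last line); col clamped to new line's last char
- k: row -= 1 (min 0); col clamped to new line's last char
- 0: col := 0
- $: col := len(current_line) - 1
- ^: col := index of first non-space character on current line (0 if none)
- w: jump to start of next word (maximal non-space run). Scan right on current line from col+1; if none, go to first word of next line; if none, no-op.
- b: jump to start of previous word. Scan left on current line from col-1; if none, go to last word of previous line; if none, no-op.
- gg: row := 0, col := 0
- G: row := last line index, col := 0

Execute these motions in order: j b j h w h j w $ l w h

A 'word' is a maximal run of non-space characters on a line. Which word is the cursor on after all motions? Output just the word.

Answer: rock

Derivation:
After 1 (j): row=1 col=0 char='l'
After 2 (b): row=0 col=14 char='t'
After 3 (j): row=1 col=13 char='e'
After 4 (h): row=1 col=12 char='e'
After 5 (w): row=2 col=2 char='r'
After 6 (h): row=2 col=1 char='_'
After 7 (j): row=2 col=1 char='_'
After 8 (w): row=2 col=2 char='r'
After 9 ($): row=2 col=15 char='k'
After 10 (l): row=2 col=15 char='k'
After 11 (w): row=2 col=15 char='k'
After 12 (h): row=2 col=14 char='c'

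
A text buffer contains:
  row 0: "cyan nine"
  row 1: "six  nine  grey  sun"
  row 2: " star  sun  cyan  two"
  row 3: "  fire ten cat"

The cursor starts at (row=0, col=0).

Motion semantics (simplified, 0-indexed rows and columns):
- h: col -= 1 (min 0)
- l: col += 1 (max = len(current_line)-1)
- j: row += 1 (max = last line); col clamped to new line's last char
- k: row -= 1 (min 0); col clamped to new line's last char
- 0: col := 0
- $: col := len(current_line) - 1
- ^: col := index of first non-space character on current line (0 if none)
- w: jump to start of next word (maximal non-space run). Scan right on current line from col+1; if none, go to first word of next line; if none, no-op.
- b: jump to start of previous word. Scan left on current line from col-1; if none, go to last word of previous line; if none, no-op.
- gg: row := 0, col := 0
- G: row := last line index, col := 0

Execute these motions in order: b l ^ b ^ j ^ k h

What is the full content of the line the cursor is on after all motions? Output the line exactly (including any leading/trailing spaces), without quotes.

Answer: cyan nine

Derivation:
After 1 (b): row=0 col=0 char='c'
After 2 (l): row=0 col=1 char='y'
After 3 (^): row=0 col=0 char='c'
After 4 (b): row=0 col=0 char='c'
After 5 (^): row=0 col=0 char='c'
After 6 (j): row=1 col=0 char='s'
After 7 (^): row=1 col=0 char='s'
After 8 (k): row=0 col=0 char='c'
After 9 (h): row=0 col=0 char='c'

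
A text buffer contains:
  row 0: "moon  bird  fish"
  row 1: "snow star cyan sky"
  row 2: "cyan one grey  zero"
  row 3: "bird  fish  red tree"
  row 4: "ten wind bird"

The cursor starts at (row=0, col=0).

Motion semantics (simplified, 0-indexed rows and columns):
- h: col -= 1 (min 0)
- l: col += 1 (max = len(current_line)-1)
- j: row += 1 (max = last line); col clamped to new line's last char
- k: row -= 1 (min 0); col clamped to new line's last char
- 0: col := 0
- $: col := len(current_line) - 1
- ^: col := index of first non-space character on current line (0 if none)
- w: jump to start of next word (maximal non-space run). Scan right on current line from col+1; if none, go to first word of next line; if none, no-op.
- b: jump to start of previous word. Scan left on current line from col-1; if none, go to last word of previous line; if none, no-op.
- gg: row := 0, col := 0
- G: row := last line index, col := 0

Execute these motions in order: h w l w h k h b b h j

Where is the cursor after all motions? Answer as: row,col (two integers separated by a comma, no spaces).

Answer: 1,0

Derivation:
After 1 (h): row=0 col=0 char='m'
After 2 (w): row=0 col=6 char='b'
After 3 (l): row=0 col=7 char='i'
After 4 (w): row=0 col=12 char='f'
After 5 (h): row=0 col=11 char='_'
After 6 (k): row=0 col=11 char='_'
After 7 (h): row=0 col=10 char='_'
After 8 (b): row=0 col=6 char='b'
After 9 (b): row=0 col=0 char='m'
After 10 (h): row=0 col=0 char='m'
After 11 (j): row=1 col=0 char='s'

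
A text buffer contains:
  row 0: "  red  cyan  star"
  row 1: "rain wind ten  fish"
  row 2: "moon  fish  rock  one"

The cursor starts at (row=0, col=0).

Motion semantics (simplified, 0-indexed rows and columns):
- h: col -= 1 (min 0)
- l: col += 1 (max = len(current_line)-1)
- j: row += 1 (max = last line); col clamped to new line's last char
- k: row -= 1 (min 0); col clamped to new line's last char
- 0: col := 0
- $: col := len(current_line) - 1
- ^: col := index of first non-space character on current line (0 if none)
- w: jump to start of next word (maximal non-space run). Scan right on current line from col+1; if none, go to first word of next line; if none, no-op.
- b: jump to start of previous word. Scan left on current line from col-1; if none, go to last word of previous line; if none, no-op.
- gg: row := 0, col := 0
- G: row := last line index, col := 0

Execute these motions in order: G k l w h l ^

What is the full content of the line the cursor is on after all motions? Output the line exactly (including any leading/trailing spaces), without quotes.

Answer: rain wind ten  fish

Derivation:
After 1 (G): row=2 col=0 char='m'
After 2 (k): row=1 col=0 char='r'
After 3 (l): row=1 col=1 char='a'
After 4 (w): row=1 col=5 char='w'
After 5 (h): row=1 col=4 char='_'
After 6 (l): row=1 col=5 char='w'
After 7 (^): row=1 col=0 char='r'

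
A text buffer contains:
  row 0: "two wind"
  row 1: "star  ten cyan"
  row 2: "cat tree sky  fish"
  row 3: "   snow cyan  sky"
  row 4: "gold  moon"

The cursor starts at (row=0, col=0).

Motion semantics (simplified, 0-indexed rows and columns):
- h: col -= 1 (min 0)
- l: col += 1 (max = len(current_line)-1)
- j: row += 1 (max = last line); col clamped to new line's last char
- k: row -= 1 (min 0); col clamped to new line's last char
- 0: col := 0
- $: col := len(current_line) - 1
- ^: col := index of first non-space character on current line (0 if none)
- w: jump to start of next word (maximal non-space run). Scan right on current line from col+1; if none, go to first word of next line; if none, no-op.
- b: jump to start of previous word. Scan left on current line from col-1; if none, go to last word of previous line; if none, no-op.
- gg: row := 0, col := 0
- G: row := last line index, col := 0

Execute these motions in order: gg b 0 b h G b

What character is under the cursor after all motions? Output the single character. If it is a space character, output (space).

After 1 (gg): row=0 col=0 char='t'
After 2 (b): row=0 col=0 char='t'
After 3 (0): row=0 col=0 char='t'
After 4 (b): row=0 col=0 char='t'
After 5 (h): row=0 col=0 char='t'
After 6 (G): row=4 col=0 char='g'
After 7 (b): row=3 col=14 char='s'

Answer: s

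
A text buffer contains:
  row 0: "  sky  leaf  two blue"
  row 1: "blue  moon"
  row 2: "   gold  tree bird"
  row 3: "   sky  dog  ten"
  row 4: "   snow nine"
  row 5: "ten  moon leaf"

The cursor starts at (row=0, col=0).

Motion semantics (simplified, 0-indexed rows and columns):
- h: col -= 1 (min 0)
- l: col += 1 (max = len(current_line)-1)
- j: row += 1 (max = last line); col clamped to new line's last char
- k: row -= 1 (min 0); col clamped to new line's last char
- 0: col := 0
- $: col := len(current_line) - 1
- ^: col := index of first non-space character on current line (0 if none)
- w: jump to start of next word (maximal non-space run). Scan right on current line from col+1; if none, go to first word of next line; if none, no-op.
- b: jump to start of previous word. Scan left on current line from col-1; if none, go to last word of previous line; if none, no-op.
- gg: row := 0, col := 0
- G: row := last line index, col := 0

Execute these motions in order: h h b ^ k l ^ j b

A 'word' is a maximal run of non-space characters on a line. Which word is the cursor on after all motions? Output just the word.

Answer: blue

Derivation:
After 1 (h): row=0 col=0 char='_'
After 2 (h): row=0 col=0 char='_'
After 3 (b): row=0 col=0 char='_'
After 4 (^): row=0 col=2 char='s'
After 5 (k): row=0 col=2 char='s'
After 6 (l): row=0 col=3 char='k'
After 7 (^): row=0 col=2 char='s'
After 8 (j): row=1 col=2 char='u'
After 9 (b): row=1 col=0 char='b'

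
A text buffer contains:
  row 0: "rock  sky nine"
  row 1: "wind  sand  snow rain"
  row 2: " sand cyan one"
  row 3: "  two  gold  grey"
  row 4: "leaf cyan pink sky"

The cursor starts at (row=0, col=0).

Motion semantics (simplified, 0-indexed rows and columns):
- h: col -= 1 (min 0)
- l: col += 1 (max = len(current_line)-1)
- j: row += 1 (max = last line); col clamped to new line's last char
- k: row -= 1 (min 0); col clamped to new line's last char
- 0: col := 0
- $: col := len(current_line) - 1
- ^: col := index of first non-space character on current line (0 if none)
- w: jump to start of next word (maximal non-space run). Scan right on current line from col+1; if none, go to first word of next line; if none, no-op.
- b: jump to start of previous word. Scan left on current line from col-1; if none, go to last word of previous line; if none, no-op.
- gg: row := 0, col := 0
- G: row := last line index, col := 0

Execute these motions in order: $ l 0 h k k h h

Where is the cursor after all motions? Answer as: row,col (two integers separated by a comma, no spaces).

After 1 ($): row=0 col=13 char='e'
After 2 (l): row=0 col=13 char='e'
After 3 (0): row=0 col=0 char='r'
After 4 (h): row=0 col=0 char='r'
After 5 (k): row=0 col=0 char='r'
After 6 (k): row=0 col=0 char='r'
After 7 (h): row=0 col=0 char='r'
After 8 (h): row=0 col=0 char='r'

Answer: 0,0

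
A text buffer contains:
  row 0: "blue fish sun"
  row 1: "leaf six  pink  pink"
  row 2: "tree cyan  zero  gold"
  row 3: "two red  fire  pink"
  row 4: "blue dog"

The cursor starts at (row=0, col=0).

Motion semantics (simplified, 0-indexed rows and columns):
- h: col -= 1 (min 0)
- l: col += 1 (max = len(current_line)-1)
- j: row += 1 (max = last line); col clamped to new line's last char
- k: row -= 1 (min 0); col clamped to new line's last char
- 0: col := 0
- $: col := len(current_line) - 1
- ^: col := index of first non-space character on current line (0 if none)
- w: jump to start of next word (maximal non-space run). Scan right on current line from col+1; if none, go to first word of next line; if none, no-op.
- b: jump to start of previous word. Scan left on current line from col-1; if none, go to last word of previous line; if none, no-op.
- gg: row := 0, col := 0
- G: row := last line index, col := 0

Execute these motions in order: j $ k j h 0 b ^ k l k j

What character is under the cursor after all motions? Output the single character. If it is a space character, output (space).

Answer: e

Derivation:
After 1 (j): row=1 col=0 char='l'
After 2 ($): row=1 col=19 char='k'
After 3 (k): row=0 col=12 char='n'
After 4 (j): row=1 col=12 char='n'
After 5 (h): row=1 col=11 char='i'
After 6 (0): row=1 col=0 char='l'
After 7 (b): row=0 col=10 char='s'
After 8 (^): row=0 col=0 char='b'
After 9 (k): row=0 col=0 char='b'
After 10 (l): row=0 col=1 char='l'
After 11 (k): row=0 col=1 char='l'
After 12 (j): row=1 col=1 char='e'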